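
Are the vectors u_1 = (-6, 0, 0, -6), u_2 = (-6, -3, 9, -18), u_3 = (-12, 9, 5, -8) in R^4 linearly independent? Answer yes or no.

Form the matrix with these vectors as rows and row reduce.
R2 ← R2 − R1: [0, -3, 9, -12]
R3 ← R3 − (2)·R1: [0, 9, 5, 4]
R3 ← R3 + (3)·R2: [0, 0, 32, -32]
3 nonzero rows, so the 3 vectors span a space of dimension 3.
Since 3 = 3, the vectors are linearly independent.

yes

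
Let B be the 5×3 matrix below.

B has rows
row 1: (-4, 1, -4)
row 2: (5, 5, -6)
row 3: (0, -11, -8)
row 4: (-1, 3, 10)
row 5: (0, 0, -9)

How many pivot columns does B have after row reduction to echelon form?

Row reduce to echelon form.
R2 ← R2 + (5/4)·R1: [0, 25/4, -11]
R4 ← R4 − (1/4)·R1: [0, 11/4, 11]
R3 ← R3 + (44/25)·R2: [0, 0, -684/25]
R4 ← R4 − (11/25)·R2: [0, 0, 396/25]
R4 ← R4 + (11/19)·R3: [0, 0, 0]
R5 ← R5 − (25/76)·R3: [0, 0, 0]
Echelon form has 3 nonzero rows, so rank(B) = 3.
Each nonzero row contributes one pivot column: 3 pivot columns.

3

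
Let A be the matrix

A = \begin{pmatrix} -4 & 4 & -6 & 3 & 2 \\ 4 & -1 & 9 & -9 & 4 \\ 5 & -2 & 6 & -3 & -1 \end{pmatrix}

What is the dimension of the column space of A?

Row reduce to echelon form.
R2 ← R2 + R1: [0, 3, 3, -6, 6]
R3 ← R3 + (5/4)·R1: [0, 3, -3/2, 3/4, 3/2]
R3 ← R3 − R2: [0, 0, -9/2, 27/4, -9/2]
Echelon form has 3 nonzero rows, so rank(A) = 3.
The column space has dimension equal to the rank: 3.

3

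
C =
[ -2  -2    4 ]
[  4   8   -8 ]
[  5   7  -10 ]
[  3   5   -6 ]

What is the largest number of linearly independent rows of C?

2

Row reduce to echelon form.
R2 ← R2 + (2)·R1: [0, 4, 0]
R3 ← R3 + (5/2)·R1: [0, 2, 0]
R4 ← R4 + (3/2)·R1: [0, 2, 0]
R3 ← R3 − (1/2)·R2: [0, 0, 0]
R4 ← R4 − (1/2)·R2: [0, 0, 0]
Echelon form has 2 nonzero rows, so rank(C) = 2.
The rank gives the maximum number of linearly independent rows: 2.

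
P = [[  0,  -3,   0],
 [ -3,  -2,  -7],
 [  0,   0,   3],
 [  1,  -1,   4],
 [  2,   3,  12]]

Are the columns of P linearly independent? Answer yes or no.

Row reduce P to echelon form.
Swap R1 ↔ R2
R4 ← R4 + (1/3)·R1: [0, -5/3, 5/3]
R5 ← R5 + (2/3)·R1: [0, 5/3, 22/3]
R4 ← R4 − (5/9)·R2: [0, 0, 5/3]
R5 ← R5 + (5/9)·R2: [0, 0, 22/3]
R4 ← R4 − (5/9)·R3: [0, 0, 0]
R5 ← R5 − (22/9)·R3: [0, 0, 0]
3 pivots among 3 columns.
Every column is a pivot column, so the columns are linearly independent.

yes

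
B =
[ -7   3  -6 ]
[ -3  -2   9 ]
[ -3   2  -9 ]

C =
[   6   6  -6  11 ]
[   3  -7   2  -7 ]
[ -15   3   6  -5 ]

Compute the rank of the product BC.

First compute BC:
[[ 57, -81,  12, -68],
 [-159,  23,  68, -64],
 [123, -59, -32,  -2]]
Now row reduce the product.
R2 ← R2 + (53/19)·R1: [0, -3856/19, 1928/19, -4820/19]
R3 ← R3 − (41/19)·R1: [0, 2200/19, -1100/19, 2750/19]
R3 ← R3 + (275/482)·R2: [0, 0, 0, 0]
2 nonzero rows, so rank(BC) = 2.

2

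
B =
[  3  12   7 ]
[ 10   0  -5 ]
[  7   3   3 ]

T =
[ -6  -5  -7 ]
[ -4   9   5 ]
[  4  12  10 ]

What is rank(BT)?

First compute BT:
[[-38, 177, 109],
 [-80, -110, -120],
 [-42,  28,  -4]]
Now row reduce the product.
R2 ← R2 − (40/19)·R1: [0, -9170/19, -6640/19]
R3 ← R3 − (21/19)·R1: [0, -3185/19, -2365/19]
R3 ← R3 − (91/262)·R2: [0, 0, -405/131]
3 nonzero rows, so rank(BT) = 3.

3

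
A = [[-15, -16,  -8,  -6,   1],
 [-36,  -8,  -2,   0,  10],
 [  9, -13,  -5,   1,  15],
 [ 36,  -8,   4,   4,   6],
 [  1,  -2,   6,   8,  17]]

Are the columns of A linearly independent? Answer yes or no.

no

Row reduce A to echelon form.
R2 ← R2 − (12/5)·R1: [0, 152/5, 86/5, 72/5, 38/5]
R3 ← R3 + (3/5)·R1: [0, -113/5, -49/5, -13/5, 78/5]
R4 ← R4 + (12/5)·R1: [0, -232/5, -76/5, -52/5, 42/5]
R5 ← R5 + (1/15)·R1: [0, -46/15, 82/15, 38/5, 256/15]
R3 ← R3 + (113/152)·R2: [0, 0, 227/76, 154/19, 85/4]
R4 ← R4 + (29/19)·R2: [0, 0, 210/19, 220/19, 20]
R5 ← R5 + (23/228)·R2: [0, 0, 821/114, 172/19, 107/6]
R4 ← R4 − (840/227)·R3: [0, 0, 0, -4180/227, -13310/227]
R5 ← R5 − (1642/681)·R3: [0, 0, 0, -7144/681, -22748/681]
R5 ← R5 − (94/165)·R4: [0, 0, 0, 0, 0]
4 pivots among 5 columns.
Only 4 < 5 pivot columns, so the columns are linearly dependent.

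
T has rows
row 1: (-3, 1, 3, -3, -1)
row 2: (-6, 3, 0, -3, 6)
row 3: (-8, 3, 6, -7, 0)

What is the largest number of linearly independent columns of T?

Row reduce to echelon form.
R2 ← R2 − (2)·R1: [0, 1, -6, 3, 8]
R3 ← R3 − (8/3)·R1: [0, 1/3, -2, 1, 8/3]
R3 ← R3 − (1/3)·R2: [0, 0, 0, 0, 0]
Echelon form has 2 nonzero rows, so rank(T) = 2.
The rank gives the maximum number of linearly independent columns: 2.

2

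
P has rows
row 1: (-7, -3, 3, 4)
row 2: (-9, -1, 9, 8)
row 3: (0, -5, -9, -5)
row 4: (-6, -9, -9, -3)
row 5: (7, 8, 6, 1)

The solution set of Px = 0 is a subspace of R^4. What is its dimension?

Row reduce to echelon form.
R2 ← R2 − (9/7)·R1: [0, 20/7, 36/7, 20/7]
R4 ← R4 − (6/7)·R1: [0, -45/7, -81/7, -45/7]
R5 ← R5 + R1: [0, 5, 9, 5]
R3 ← R3 + (7/4)·R2: [0, 0, 0, 0]
R4 ← R4 + (9/4)·R2: [0, 0, 0, 0]
R5 ← R5 − (7/4)·R2: [0, 0, 0, 0]
2 nonzero rows, so rank(P) = 2.
P has 4 columns; by rank–nullity, nullity = 4 − 2 = 2.

2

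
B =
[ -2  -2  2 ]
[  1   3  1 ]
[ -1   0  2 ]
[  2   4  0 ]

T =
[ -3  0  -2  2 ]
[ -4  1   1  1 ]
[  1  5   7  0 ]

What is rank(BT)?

First compute BT:
[[ 16,   8,  16,  -6],
 [-14,   8,   8,   5],
 [  5,  10,  16,  -2],
 [-22,   4,   0,   8]]
Now row reduce the product.
R2 ← R2 + (7/8)·R1: [0, 15, 22, -1/4]
R3 ← R3 − (5/16)·R1: [0, 15/2, 11, -1/8]
R4 ← R4 + (11/8)·R1: [0, 15, 22, -1/4]
R3 ← R3 − (1/2)·R2: [0, 0, 0, 0]
R4 ← R4 − R2: [0, 0, 0, 0]
2 nonzero rows, so rank(BT) = 2.

2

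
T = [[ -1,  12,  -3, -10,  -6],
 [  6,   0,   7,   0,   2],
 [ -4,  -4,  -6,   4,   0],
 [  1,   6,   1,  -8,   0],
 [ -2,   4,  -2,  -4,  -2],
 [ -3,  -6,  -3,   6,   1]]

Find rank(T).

Row reduce to echelon form.
R2 ← R2 + (6)·R1: [0, 72, -11, -60, -34]
R3 ← R3 − (4)·R1: [0, -52, 6, 44, 24]
R4 ← R4 + R1: [0, 18, -2, -18, -6]
R5 ← R5 − (2)·R1: [0, -20, 4, 16, 10]
R6 ← R6 − (3)·R1: [0, -42, 6, 36, 19]
R3 ← R3 + (13/18)·R2: [0, 0, -35/18, 2/3, -5/9]
R4 ← R4 − (1/4)·R2: [0, 0, 3/4, -3, 5/2]
R5 ← R5 + (5/18)·R2: [0, 0, 17/18, -2/3, 5/9]
R6 ← R6 + (7/12)·R2: [0, 0, -5/12, 1, -5/6]
R4 ← R4 + (27/70)·R3: [0, 0, 0, -96/35, 16/7]
R5 ← R5 + (17/35)·R3: [0, 0, 0, -12/35, 2/7]
R6 ← R6 − (3/14)·R3: [0, 0, 0, 6/7, -5/7]
R5 ← R5 − (1/8)·R4: [0, 0, 0, 0, 0]
R6 ← R6 + (5/16)·R4: [0, 0, 0, 0, 0]
Echelon form has 4 nonzero rows, so rank(T) = 4.

4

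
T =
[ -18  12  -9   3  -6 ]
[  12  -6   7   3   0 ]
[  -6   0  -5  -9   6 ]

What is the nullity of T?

3

Row reduce to echelon form.
R2 ← R2 + (2/3)·R1: [0, 2, 1, 5, -4]
R3 ← R3 − (1/3)·R1: [0, -4, -2, -10, 8]
R3 ← R3 + (2)·R2: [0, 0, 0, 0, 0]
2 nonzero rows, so rank(T) = 2.
T has 5 columns; by rank–nullity, nullity = 5 − 2 = 3.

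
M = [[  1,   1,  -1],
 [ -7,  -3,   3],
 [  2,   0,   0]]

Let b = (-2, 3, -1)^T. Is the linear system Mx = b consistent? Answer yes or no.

Row reduce the augmented matrix [M | b].
R2 ← R2 + (7)·R1: [0, 4, -4, -11]
R3 ← R3 − (2)·R1: [0, -2, 2, 3]
R3 ← R3 + (1/2)·R2: [0, 0, 0, -5/2]
The echelon form has 3 nonzero rows; the last pivot sits in the augmented column, so rank(M) = 2 but rank([M|b]) = 3.
Since the ranks differ, the system is inconsistent.

no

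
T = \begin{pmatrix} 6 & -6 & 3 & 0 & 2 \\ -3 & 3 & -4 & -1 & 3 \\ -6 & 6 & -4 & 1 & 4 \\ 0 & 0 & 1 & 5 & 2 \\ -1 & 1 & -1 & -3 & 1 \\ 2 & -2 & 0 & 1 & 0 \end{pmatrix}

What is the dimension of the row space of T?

4

Row reduce to echelon form.
R2 ← R2 + (1/2)·R1: [0, 0, -5/2, -1, 4]
R3 ← R3 + R1: [0, 0, -1, 1, 6]
R5 ← R5 + (1/6)·R1: [0, 0, -1/2, -3, 4/3]
R6 ← R6 − (1/3)·R1: [0, 0, -1, 1, -2/3]
R3 ← R3 − (2/5)·R2: [0, 0, 0, 7/5, 22/5]
R4 ← R4 + (2/5)·R2: [0, 0, 0, 23/5, 18/5]
R5 ← R5 − (1/5)·R2: [0, 0, 0, -14/5, 8/15]
R6 ← R6 − (2/5)·R2: [0, 0, 0, 7/5, -34/15]
R4 ← R4 − (23/7)·R3: [0, 0, 0, 0, -76/7]
R5 ← R5 + (2)·R3: [0, 0, 0, 0, 28/3]
R6 ← R6 − R3: [0, 0, 0, 0, -20/3]
R5 ← R5 + (49/57)·R4: [0, 0, 0, 0, 0]
R6 ← R6 − (35/57)·R4: [0, 0, 0, 0, 0]
Echelon form has 4 nonzero rows, so rank(T) = 4.
The row space has dimension equal to the rank: 4.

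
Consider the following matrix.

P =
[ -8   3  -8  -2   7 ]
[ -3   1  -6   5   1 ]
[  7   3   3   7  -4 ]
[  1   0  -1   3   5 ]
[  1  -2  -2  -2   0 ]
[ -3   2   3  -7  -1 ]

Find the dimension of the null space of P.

Row reduce to echelon form.
R2 ← R2 − (3/8)·R1: [0, -1/8, -3, 23/4, -13/8]
R3 ← R3 + (7/8)·R1: [0, 45/8, -4, 21/4, 17/8]
R4 ← R4 + (1/8)·R1: [0, 3/8, -2, 11/4, 47/8]
R5 ← R5 + (1/8)·R1: [0, -13/8, -3, -9/4, 7/8]
R6 ← R6 − (3/8)·R1: [0, 7/8, 6, -25/4, -29/8]
R3 ← R3 + (45)·R2: [0, 0, -139, 264, -71]
R4 ← R4 + (3)·R2: [0, 0, -11, 20, 1]
R5 ← R5 − (13)·R2: [0, 0, 36, -77, 22]
R6 ← R6 + (7)·R2: [0, 0, -15, 34, -15]
R4 ← R4 − (11/139)·R3: [0, 0, 0, -124/139, 920/139]
R5 ← R5 + (36/139)·R3: [0, 0, 0, -1199/139, 502/139]
R6 ← R6 − (15/139)·R3: [0, 0, 0, 766/139, -1020/139]
R5 ← R5 − (1199/124)·R4: [0, 0, 0, 0, -1872/31]
R6 ← R6 + (383/62)·R4: [0, 0, 0, 0, 1040/31]
R6 ← R6 + (5/9)·R5: [0, 0, 0, 0, 0]
5 nonzero rows, so rank(P) = 5.
P has 5 columns; by rank–nullity, nullity = 5 − 5 = 0.

0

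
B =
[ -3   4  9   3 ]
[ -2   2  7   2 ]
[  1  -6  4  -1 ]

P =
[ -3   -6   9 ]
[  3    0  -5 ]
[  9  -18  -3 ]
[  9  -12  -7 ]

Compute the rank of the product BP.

First compute BP:
[[129, -180, -95],
 [ 93, -138, -63],
 [  6, -66,  34]]
Now row reduce the product.
R2 ← R2 − (31/43)·R1: [0, -354/43, 236/43]
R3 ← R3 − (2/43)·R1: [0, -2478/43, 1652/43]
R3 ← R3 − (7)·R2: [0, 0, 0]
2 nonzero rows, so rank(BP) = 2.

2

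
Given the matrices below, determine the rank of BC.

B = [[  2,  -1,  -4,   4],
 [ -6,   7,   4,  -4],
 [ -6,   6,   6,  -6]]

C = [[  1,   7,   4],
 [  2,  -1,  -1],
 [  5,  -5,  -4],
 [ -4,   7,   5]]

2

First compute BC:
[[-36,  63,  45],
 [ 44, -97, -67],
 [ 60, -120, -84]]
Now row reduce the product.
R2 ← R2 + (11/9)·R1: [0, -20, -12]
R3 ← R3 + (5/3)·R1: [0, -15, -9]
R3 ← R3 − (3/4)·R2: [0, 0, 0]
2 nonzero rows, so rank(BC) = 2.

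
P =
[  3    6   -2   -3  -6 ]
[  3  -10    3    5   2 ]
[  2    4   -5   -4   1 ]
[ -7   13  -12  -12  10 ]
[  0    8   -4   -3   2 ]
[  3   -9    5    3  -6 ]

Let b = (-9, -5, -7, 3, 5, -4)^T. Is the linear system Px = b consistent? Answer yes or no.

Row reduce the augmented matrix [P | b].
R2 ← R2 − R1: [0, -16, 5, 8, 8, 4]
R3 ← R3 − (2/3)·R1: [0, 0, -11/3, -2, 5, -1]
R4 ← R4 + (7/3)·R1: [0, 27, -50/3, -19, -4, -18]
R6 ← R6 − R1: [0, -15, 7, 6, 0, 5]
R4 ← R4 + (27/16)·R2: [0, 0, -395/48, -11/2, 19/2, -45/4]
R5 ← R5 + (1/2)·R2: [0, 0, -3/2, 1, 6, 7]
R6 ← R6 − (15/16)·R2: [0, 0, 37/16, -3/2, -15/2, 5/4]
R4 ← R4 − (395/176)·R3: [0, 0, 0, -89/88, -303/176, -1585/176]
R5 ← R5 − (9/22)·R3: [0, 0, 0, 20/11, 87/22, 163/22]
R6 ← R6 + (111/176)·R3: [0, 0, 0, -243/88, -765/176, 109/176]
R5 ← R5 + (160/89)·R4: [0, 0, 0, 0, 153/178, -1563/178]
R6 ← R6 − (243/89)·R4: [0, 0, 0, 0, 63/178, 4487/178]
R6 ← R6 − (7/17)·R5: [0, 0, 0, 0, 0, 490/17]
The echelon form has 6 nonzero rows; the last pivot sits in the augmented column, so rank(P) = 5 but rank([P|b]) = 6.
Since the ranks differ, the system is inconsistent.

no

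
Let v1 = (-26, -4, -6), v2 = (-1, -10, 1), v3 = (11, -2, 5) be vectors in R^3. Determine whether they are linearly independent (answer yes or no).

yes

Form the matrix with these vectors as rows and row reduce.
R2 ← R2 − (1/26)·R1: [0, -128/13, 16/13]
R3 ← R3 + (11/26)·R1: [0, -48/13, 32/13]
R3 ← R3 − (3/8)·R2: [0, 0, 2]
3 nonzero rows, so the 3 vectors span a space of dimension 3.
Since 3 = 3, the vectors are linearly independent.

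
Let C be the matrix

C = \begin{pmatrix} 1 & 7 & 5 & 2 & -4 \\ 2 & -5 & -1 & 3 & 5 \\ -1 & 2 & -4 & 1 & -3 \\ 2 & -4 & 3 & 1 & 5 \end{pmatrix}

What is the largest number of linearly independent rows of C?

Row reduce to echelon form.
R2 ← R2 − (2)·R1: [0, -19, -11, -1, 13]
R3 ← R3 + R1: [0, 9, 1, 3, -7]
R4 ← R4 − (2)·R1: [0, -18, -7, -3, 13]
R3 ← R3 + (9/19)·R2: [0, 0, -80/19, 48/19, -16/19]
R4 ← R4 − (18/19)·R2: [0, 0, 65/19, -39/19, 13/19]
R4 ← R4 + (13/16)·R3: [0, 0, 0, 0, 0]
Echelon form has 3 nonzero rows, so rank(C) = 3.
The rank gives the maximum number of linearly independent rows: 3.

3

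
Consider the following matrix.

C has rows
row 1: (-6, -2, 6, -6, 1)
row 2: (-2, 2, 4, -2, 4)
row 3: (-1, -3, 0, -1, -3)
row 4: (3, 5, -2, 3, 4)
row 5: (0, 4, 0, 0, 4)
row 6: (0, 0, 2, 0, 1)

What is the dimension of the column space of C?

3

Row reduce to echelon form.
R2 ← R2 − (1/3)·R1: [0, 8/3, 2, 0, 11/3]
R3 ← R3 − (1/6)·R1: [0, -8/3, -1, 0, -19/6]
R4 ← R4 + (1/2)·R1: [0, 4, 1, 0, 9/2]
R3 ← R3 + R2: [0, 0, 1, 0, 1/2]
R4 ← R4 − (3/2)·R2: [0, 0, -2, 0, -1]
R5 ← R5 − (3/2)·R2: [0, 0, -3, 0, -3/2]
R4 ← R4 + (2)·R3: [0, 0, 0, 0, 0]
R5 ← R5 + (3)·R3: [0, 0, 0, 0, 0]
R6 ← R6 − (2)·R3: [0, 0, 0, 0, 0]
Echelon form has 3 nonzero rows, so rank(C) = 3.
The column space has dimension equal to the rank: 3.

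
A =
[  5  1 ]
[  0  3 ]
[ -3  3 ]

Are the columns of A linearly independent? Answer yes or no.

yes

Row reduce A to echelon form.
R3 ← R3 + (3/5)·R1: [0, 18/5]
R3 ← R3 − (6/5)·R2: [0, 0]
2 pivots among 2 columns.
Every column is a pivot column, so the columns are linearly independent.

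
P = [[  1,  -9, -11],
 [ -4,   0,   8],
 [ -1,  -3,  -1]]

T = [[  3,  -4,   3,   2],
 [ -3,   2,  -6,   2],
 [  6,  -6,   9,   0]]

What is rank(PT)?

First compute PT:
[[-36,  44, -42, -16],
 [ 36, -32,  60,  -8],
 [  0,   4,   6,  -8]]
Now row reduce the product.
R2 ← R2 + R1: [0, 12, 18, -24]
R3 ← R3 − (1/3)·R2: [0, 0, 0, 0]
2 nonzero rows, so rank(PT) = 2.

2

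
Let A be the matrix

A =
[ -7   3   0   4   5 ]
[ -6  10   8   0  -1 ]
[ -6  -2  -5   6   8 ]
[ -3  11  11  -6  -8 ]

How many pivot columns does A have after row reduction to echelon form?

3

Row reduce to echelon form.
R2 ← R2 − (6/7)·R1: [0, 52/7, 8, -24/7, -37/7]
R3 ← R3 − (6/7)·R1: [0, -32/7, -5, 18/7, 26/7]
R4 ← R4 − (3/7)·R1: [0, 68/7, 11, -54/7, -71/7]
R3 ← R3 + (8/13)·R2: [0, 0, -1/13, 6/13, 6/13]
R4 ← R4 − (17/13)·R2: [0, 0, 7/13, -42/13, -42/13]
R4 ← R4 + (7)·R3: [0, 0, 0, 0, 0]
Echelon form has 3 nonzero rows, so rank(A) = 3.
Each nonzero row contributes one pivot column: 3 pivot columns.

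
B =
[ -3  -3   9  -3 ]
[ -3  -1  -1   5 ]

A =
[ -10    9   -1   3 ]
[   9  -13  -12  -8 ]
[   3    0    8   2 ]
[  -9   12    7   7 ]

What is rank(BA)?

2

First compute BA:
[[ 57, -24,  90,  12],
 [-27,  46,  42,  32]]
Now row reduce the product.
R2 ← R2 + (9/19)·R1: [0, 658/19, 1608/19, 716/19]
2 nonzero rows, so rank(BA) = 2.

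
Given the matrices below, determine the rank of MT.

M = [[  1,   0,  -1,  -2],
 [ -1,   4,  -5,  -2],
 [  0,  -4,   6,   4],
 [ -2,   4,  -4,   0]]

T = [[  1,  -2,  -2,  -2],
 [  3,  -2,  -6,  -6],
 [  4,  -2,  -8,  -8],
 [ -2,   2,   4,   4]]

2

First compute MT:
[[  1,  -4,  -2,  -2],
 [ -5,   0,  10,  10],
 [  4,   4,  -8,  -8],
 [ -6,   4,  12,  12]]
Now row reduce the product.
R2 ← R2 + (5)·R1: [0, -20, 0, 0]
R3 ← R3 − (4)·R1: [0, 20, 0, 0]
R4 ← R4 + (6)·R1: [0, -20, 0, 0]
R3 ← R3 + R2: [0, 0, 0, 0]
R4 ← R4 − R2: [0, 0, 0, 0]
2 nonzero rows, so rank(MT) = 2.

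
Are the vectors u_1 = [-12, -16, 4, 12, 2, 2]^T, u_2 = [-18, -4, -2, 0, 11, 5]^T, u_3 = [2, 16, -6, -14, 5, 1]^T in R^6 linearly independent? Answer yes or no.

no

Form the matrix with these vectors as rows and row reduce.
R2 ← R2 − (3/2)·R1: [0, 20, -8, -18, 8, 2]
R3 ← R3 + (1/6)·R1: [0, 40/3, -16/3, -12, 16/3, 4/3]
R3 ← R3 − (2/3)·R2: [0, 0, 0, 0, 0, 0]
2 nonzero rows, so the 3 vectors span a space of dimension 2.
Since 2 < 3, the vectors are linearly dependent.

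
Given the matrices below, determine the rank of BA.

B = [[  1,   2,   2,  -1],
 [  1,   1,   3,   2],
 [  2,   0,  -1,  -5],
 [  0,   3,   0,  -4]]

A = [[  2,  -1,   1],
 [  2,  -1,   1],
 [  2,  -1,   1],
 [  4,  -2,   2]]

First compute BA:
[[  6,  -3,   3],
 [ 18,  -9,   9],
 [-18,   9,  -9],
 [-10,   5,  -5]]
Now row reduce the product.
R2 ← R2 − (3)·R1: [0, 0, 0]
R3 ← R3 + (3)·R1: [0, 0, 0]
R4 ← R4 + (5/3)·R1: [0, 0, 0]
1 nonzero row, so rank(BA) = 1.

1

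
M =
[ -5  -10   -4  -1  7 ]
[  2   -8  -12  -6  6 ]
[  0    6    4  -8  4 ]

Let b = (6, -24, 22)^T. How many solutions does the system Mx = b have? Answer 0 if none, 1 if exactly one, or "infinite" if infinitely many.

Row reduce the augmented matrix [M | b].
R2 ← R2 + (2/5)·R1: [0, -12, -68/5, -32/5, 44/5, -108/5]
R3 ← R3 + (1/2)·R2: [0, 0, -14/5, -56/5, 42/5, 56/5]
The echelon form has 3 nonzero rows, and every pivot lies in the first 5 columns, so rank(M) = rank([M|b]) = 3.
The system is consistent.
rank = 3 < 5 unknowns, so there are infinitely many solutions.

infinite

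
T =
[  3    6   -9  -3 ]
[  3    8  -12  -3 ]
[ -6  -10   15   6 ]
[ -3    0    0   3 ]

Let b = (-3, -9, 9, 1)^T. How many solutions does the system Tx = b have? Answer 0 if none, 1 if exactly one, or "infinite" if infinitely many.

Row reduce the augmented matrix [T | b].
R2 ← R2 − R1: [0, 2, -3, 0, -6]
R3 ← R3 + (2)·R1: [0, 2, -3, 0, 3]
R4 ← R4 + R1: [0, 6, -9, 0, -2]
R3 ← R3 − R2: [0, 0, 0, 0, 9]
R4 ← R4 − (3)·R2: [0, 0, 0, 0, 16]
R4 ← R4 − (16/9)·R3: [0, 0, 0, 0, 0]
The echelon form has 3 nonzero rows; the last pivot sits in the augmented column, so rank(T) = 2 but rank([T|b]) = 3.
Since the ranks differ, the system is inconsistent.
It has no solutions.

0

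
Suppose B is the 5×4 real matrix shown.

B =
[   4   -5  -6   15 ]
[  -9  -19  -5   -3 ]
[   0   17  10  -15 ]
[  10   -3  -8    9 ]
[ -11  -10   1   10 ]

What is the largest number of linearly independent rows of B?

4

Row reduce to echelon form.
R2 ← R2 + (9/4)·R1: [0, -121/4, -37/2, 123/4]
R4 ← R4 − (5/2)·R1: [0, 19/2, 7, -57/2]
R5 ← R5 + (11/4)·R1: [0, -95/4, -31/2, 205/4]
R3 ← R3 + (68/121)·R2: [0, 0, -48/121, 276/121]
R4 ← R4 + (38/121)·R2: [0, 0, 144/121, -2280/121]
R5 ← R5 − (95/121)·R2: [0, 0, -118/121, 3280/121]
R4 ← R4 + (3)·R3: [0, 0, 0, -12]
R5 ← R5 − (59/24)·R3: [0, 0, 0, 43/2]
R5 ← R5 + (43/24)·R4: [0, 0, 0, 0]
Echelon form has 4 nonzero rows, so rank(B) = 4.
The rank gives the maximum number of linearly independent rows: 4.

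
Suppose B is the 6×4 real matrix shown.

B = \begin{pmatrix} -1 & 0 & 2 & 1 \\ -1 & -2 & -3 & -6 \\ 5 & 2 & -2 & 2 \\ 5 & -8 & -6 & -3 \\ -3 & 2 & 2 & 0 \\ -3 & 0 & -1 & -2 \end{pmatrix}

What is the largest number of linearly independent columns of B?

Row reduce to echelon form.
R2 ← R2 − R1: [0, -2, -5, -7]
R3 ← R3 + (5)·R1: [0, 2, 8, 7]
R4 ← R4 + (5)·R1: [0, -8, 4, 2]
R5 ← R5 − (3)·R1: [0, 2, -4, -3]
R6 ← R6 − (3)·R1: [0, 0, -7, -5]
R3 ← R3 + R2: [0, 0, 3, 0]
R4 ← R4 − (4)·R2: [0, 0, 24, 30]
R5 ← R5 + R2: [0, 0, -9, -10]
R4 ← R4 − (8)·R3: [0, 0, 0, 30]
R5 ← R5 + (3)·R3: [0, 0, 0, -10]
R6 ← R6 + (7/3)·R3: [0, 0, 0, -5]
R5 ← R5 + (1/3)·R4: [0, 0, 0, 0]
R6 ← R6 + (1/6)·R4: [0, 0, 0, 0]
Echelon form has 4 nonzero rows, so rank(B) = 4.
The rank gives the maximum number of linearly independent columns: 4.

4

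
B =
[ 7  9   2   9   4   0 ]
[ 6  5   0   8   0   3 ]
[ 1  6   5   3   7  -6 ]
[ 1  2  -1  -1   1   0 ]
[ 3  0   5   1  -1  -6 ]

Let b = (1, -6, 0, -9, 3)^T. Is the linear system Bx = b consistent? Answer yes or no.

Row reduce the augmented matrix [B | b].
R2 ← R2 − (6/7)·R1: [0, -19/7, -12/7, 2/7, -24/7, 3, -48/7]
R3 ← R3 − (1/7)·R1: [0, 33/7, 33/7, 12/7, 45/7, -6, -1/7]
R4 ← R4 − (1/7)·R1: [0, 5/7, -9/7, -16/7, 3/7, 0, -64/7]
R5 ← R5 − (3/7)·R1: [0, -27/7, 29/7, -20/7, -19/7, -6, 18/7]
R3 ← R3 + (33/19)·R2: [0, 0, 33/19, 42/19, 9/19, -15/19, -229/19]
R4 ← R4 + (5/19)·R2: [0, 0, -33/19, -42/19, -9/19, 15/19, -208/19]
R5 ← R5 − (27/19)·R2: [0, 0, 125/19, -62/19, 41/19, -195/19, 234/19]
R4 ← R4 + R3: [0, 0, 0, 0, 0, 0, -23]
R5 ← R5 − (125/33)·R3: [0, 0, 0, -128/11, 4/11, -80/11, 1913/33]
Swap R4 ↔ R5
The echelon form has 5 nonzero rows; the last pivot sits in the augmented column, so rank(B) = 4 but rank([B|b]) = 5.
Since the ranks differ, the system is inconsistent.

no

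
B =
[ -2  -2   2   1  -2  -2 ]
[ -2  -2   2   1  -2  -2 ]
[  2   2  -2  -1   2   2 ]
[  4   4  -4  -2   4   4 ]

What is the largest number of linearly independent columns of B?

Row reduce to echelon form.
R2 ← R2 − R1: [0, 0, 0, 0, 0, 0]
R3 ← R3 + R1: [0, 0, 0, 0, 0, 0]
R4 ← R4 + (2)·R1: [0, 0, 0, 0, 0, 0]
Echelon form has 1 nonzero row, so rank(B) = 1.
The rank gives the maximum number of linearly independent columns: 1.

1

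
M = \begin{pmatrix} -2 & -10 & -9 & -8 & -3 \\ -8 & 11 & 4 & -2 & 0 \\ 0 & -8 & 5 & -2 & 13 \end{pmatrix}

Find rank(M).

3

Row reduce to echelon form.
R2 ← R2 − (4)·R1: [0, 51, 40, 30, 12]
R3 ← R3 + (8/51)·R2: [0, 0, 575/51, 46/17, 253/17]
Echelon form has 3 nonzero rows, so rank(M) = 3.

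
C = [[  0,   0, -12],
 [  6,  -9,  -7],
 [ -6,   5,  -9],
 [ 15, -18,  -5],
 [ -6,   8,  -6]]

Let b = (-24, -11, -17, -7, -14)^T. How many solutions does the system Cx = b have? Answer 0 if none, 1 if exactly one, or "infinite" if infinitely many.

Row reduce the augmented matrix [C | b].
Swap R1 ↔ R2
R3 ← R3 + R1: [0, -4, -16, -28]
R4 ← R4 − (5/2)·R1: [0, 9/2, 25/2, 41/2]
R5 ← R5 + R1: [0, -1, -13, -25]
Swap R2 ↔ R3
R4 ← R4 + (9/8)·R2: [0, 0, -11/2, -11]
R5 ← R5 − (1/4)·R2: [0, 0, -9, -18]
R4 ← R4 − (11/24)·R3: [0, 0, 0, 0]
R5 ← R5 − (3/4)·R3: [0, 0, 0, 0]
The echelon form has 3 nonzero rows, and every pivot lies in the first 3 columns, so rank(C) = rank([C|b]) = 3.
The system is consistent.
rank = 3 = number of unknowns, so the solution is unique.

1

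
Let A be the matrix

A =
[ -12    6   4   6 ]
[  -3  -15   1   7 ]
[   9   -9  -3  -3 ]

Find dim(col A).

Row reduce to echelon form.
R2 ← R2 − (1/4)·R1: [0, -33/2, 0, 11/2]
R3 ← R3 + (3/4)·R1: [0, -9/2, 0, 3/2]
R3 ← R3 − (3/11)·R2: [0, 0, 0, 0]
Echelon form has 2 nonzero rows, so rank(A) = 2.
The column space has dimension equal to the rank: 2.

2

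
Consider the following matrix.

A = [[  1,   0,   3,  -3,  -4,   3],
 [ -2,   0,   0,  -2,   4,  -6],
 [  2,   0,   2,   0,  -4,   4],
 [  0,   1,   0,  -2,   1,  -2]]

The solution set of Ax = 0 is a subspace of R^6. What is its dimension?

2

Row reduce to echelon form.
R2 ← R2 + (2)·R1: [0, 0, 6, -8, -4, 0]
R3 ← R3 − (2)·R1: [0, 0, -4, 6, 4, -2]
Swap R2 ↔ R4
R4 ← R4 + (3/2)·R3: [0, 0, 0, 1, 2, -3]
4 nonzero rows, so rank(A) = 4.
A has 6 columns; by rank–nullity, nullity = 6 − 4 = 2.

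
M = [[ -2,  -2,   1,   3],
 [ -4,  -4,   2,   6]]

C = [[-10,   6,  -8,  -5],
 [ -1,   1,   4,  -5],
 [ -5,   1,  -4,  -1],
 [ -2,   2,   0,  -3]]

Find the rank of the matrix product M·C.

First compute MC:
[[ 11,  -7,   4,  10],
 [ 22, -14,   8,  20]]
Now row reduce the product.
R2 ← R2 − (2)·R1: [0, 0, 0, 0]
1 nonzero row, so rank(MC) = 1.

1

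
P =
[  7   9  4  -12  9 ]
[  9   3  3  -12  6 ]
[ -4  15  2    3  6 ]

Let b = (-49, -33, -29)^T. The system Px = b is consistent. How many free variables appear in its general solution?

2

Row reduce the augmented matrix [P | b].
R2 ← R2 − (9/7)·R1: [0, -60/7, -15/7, 24/7, -39/7, 30]
R3 ← R3 + (4/7)·R1: [0, 141/7, 30/7, -27/7, 78/7, -57]
R3 ← R3 + (47/20)·R2: [0, 0, -3/4, 21/5, -39/20, 27/2]
The echelon form has 3 nonzero rows, and every pivot lies in the first 5 columns, so rank(P) = rank([P|b]) = 3.
The system is consistent.
Free variables = (unknowns) − (rank) = 5 − 3 = 2.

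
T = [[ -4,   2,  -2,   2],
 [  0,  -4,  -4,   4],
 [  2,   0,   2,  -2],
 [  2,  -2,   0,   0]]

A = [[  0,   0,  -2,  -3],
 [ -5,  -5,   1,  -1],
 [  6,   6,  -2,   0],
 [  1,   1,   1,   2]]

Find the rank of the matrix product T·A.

First compute TA:
[[-20, -20,  16,  14],
 [  0,   0,   8,  12],
 [ 10,  10, -10, -10],
 [ 10,  10,  -6,  -4]]
Now row reduce the product.
R3 ← R3 + (1/2)·R1: [0, 0, -2, -3]
R4 ← R4 + (1/2)·R1: [0, 0, 2, 3]
R3 ← R3 + (1/4)·R2: [0, 0, 0, 0]
R4 ← R4 − (1/4)·R2: [0, 0, 0, 0]
2 nonzero rows, so rank(TA) = 2.

2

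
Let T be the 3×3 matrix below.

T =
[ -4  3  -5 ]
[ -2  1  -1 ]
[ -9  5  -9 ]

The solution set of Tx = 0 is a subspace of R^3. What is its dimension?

Row reduce to echelon form.
R2 ← R2 − (1/2)·R1: [0, -1/2, 3/2]
R3 ← R3 − (9/4)·R1: [0, -7/4, 9/4]
R3 ← R3 − (7/2)·R2: [0, 0, -3]
3 nonzero rows, so rank(T) = 3.
T has 3 columns; by rank–nullity, nullity = 3 − 3 = 0.

0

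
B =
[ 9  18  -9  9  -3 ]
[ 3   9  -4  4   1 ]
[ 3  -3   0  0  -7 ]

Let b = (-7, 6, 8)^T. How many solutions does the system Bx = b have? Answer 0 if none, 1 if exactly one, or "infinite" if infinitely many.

0

Row reduce the augmented matrix [B | b].
R2 ← R2 − (1/3)·R1: [0, 3, -1, 1, 2, 25/3]
R3 ← R3 − (1/3)·R1: [0, -9, 3, -3, -6, 31/3]
R3 ← R3 + (3)·R2: [0, 0, 0, 0, 0, 106/3]
The echelon form has 3 nonzero rows; the last pivot sits in the augmented column, so rank(B) = 2 but rank([B|b]) = 3.
Since the ranks differ, the system is inconsistent.
It has no solutions.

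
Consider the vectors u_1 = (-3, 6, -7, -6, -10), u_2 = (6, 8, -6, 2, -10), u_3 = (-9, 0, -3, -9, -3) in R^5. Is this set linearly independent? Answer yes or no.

Form the matrix with these vectors as rows and row reduce.
R2 ← R2 + (2)·R1: [0, 20, -20, -10, -30]
R3 ← R3 − (3)·R1: [0, -18, 18, 9, 27]
R3 ← R3 + (9/10)·R2: [0, 0, 0, 0, 0]
2 nonzero rows, so the 3 vectors span a space of dimension 2.
Since 2 < 3, the vectors are linearly dependent.

no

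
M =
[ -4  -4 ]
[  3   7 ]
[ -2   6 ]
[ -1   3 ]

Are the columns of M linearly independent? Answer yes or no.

yes

Row reduce M to echelon form.
R2 ← R2 + (3/4)·R1: [0, 4]
R3 ← R3 − (1/2)·R1: [0, 8]
R4 ← R4 − (1/4)·R1: [0, 4]
R3 ← R3 − (2)·R2: [0, 0]
R4 ← R4 − R2: [0, 0]
2 pivots among 2 columns.
Every column is a pivot column, so the columns are linearly independent.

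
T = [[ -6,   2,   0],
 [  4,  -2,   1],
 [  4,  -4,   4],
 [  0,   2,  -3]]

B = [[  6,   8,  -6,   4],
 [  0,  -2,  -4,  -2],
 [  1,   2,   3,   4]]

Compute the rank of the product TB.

First compute TB:
[[-36, -52,  28, -28],
 [ 25,  38, -13,  24],
 [ 28,  48,   4,  40],
 [ -3, -10, -17, -16]]
Now row reduce the product.
R2 ← R2 + (25/36)·R1: [0, 17/9, 58/9, 41/9]
R3 ← R3 + (7/9)·R1: [0, 68/9, 232/9, 164/9]
R4 ← R4 − (1/12)·R1: [0, -17/3, -58/3, -41/3]
R3 ← R3 − (4)·R2: [0, 0, 0, 0]
R4 ← R4 + (3)·R2: [0, 0, 0, 0]
2 nonzero rows, so rank(TB) = 2.

2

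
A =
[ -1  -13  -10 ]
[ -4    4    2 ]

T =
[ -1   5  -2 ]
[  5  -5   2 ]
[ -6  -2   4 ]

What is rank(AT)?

First compute AT:
[[ -4,  80, -64],
 [ 12, -44,  24]]
Now row reduce the product.
R2 ← R2 + (3)·R1: [0, 196, -168]
2 nonzero rows, so rank(AT) = 2.

2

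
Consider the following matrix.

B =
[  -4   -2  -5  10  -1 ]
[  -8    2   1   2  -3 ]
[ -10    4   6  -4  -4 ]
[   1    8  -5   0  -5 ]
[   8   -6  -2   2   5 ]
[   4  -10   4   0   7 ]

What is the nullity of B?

1

Row reduce to echelon form.
R2 ← R2 − (2)·R1: [0, 6, 11, -18, -1]
R3 ← R3 − (5/2)·R1: [0, 9, 37/2, -29, -3/2]
R4 ← R4 + (1/4)·R1: [0, 15/2, -25/4, 5/2, -21/4]
R5 ← R5 + (2)·R1: [0, -10, -12, 22, 3]
R6 ← R6 + R1: [0, -12, -1, 10, 6]
R3 ← R3 − (3/2)·R2: [0, 0, 2, -2, 0]
R4 ← R4 − (5/4)·R2: [0, 0, -20, 25, -4]
R5 ← R5 + (5/3)·R2: [0, 0, 19/3, -8, 4/3]
R6 ← R6 + (2)·R2: [0, 0, 21, -26, 4]
R4 ← R4 + (10)·R3: [0, 0, 0, 5, -4]
R5 ← R5 − (19/6)·R3: [0, 0, 0, -5/3, 4/3]
R6 ← R6 − (21/2)·R3: [0, 0, 0, -5, 4]
R5 ← R5 + (1/3)·R4: [0, 0, 0, 0, 0]
R6 ← R6 + R4: [0, 0, 0, 0, 0]
4 nonzero rows, so rank(B) = 4.
B has 5 columns; by rank–nullity, nullity = 5 − 4 = 1.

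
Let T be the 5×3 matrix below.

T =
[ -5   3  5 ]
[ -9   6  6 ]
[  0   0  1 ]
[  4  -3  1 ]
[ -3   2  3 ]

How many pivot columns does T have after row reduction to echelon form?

3

Row reduce to echelon form.
R2 ← R2 − (9/5)·R1: [0, 3/5, -3]
R4 ← R4 + (4/5)·R1: [0, -3/5, 5]
R5 ← R5 − (3/5)·R1: [0, 1/5, 0]
R4 ← R4 + R2: [0, 0, 2]
R5 ← R5 − (1/3)·R2: [0, 0, 1]
R4 ← R4 − (2)·R3: [0, 0, 0]
R5 ← R5 − R3: [0, 0, 0]
Echelon form has 3 nonzero rows, so rank(T) = 3.
Each nonzero row contributes one pivot column: 3 pivot columns.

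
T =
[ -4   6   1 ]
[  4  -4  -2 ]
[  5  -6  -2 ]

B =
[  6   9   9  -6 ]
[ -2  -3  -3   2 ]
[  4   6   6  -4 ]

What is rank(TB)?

1

First compute TB:
[[-32, -48, -48,  32],
 [ 24,  36,  36, -24],
 [ 34,  51,  51, -34]]
Now row reduce the product.
R2 ← R2 + (3/4)·R1: [0, 0, 0, 0]
R3 ← R3 + (17/16)·R1: [0, 0, 0, 0]
1 nonzero row, so rank(TB) = 1.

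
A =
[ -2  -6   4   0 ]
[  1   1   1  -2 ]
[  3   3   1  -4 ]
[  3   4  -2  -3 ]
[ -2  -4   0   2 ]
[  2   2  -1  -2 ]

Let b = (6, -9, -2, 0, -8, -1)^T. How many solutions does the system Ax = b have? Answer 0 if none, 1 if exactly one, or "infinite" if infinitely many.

Row reduce the augmented matrix [A | b].
R2 ← R2 + (1/2)·R1: [0, -2, 3, -2, -6]
R3 ← R3 + (3/2)·R1: [0, -6, 7, -4, 7]
R4 ← R4 + (3/2)·R1: [0, -5, 4, -3, 9]
R5 ← R5 − R1: [0, 2, -4, 2, -14]
R6 ← R6 + R1: [0, -4, 3, -2, 5]
R3 ← R3 − (3)·R2: [0, 0, -2, 2, 25]
R4 ← R4 − (5/2)·R2: [0, 0, -7/2, 2, 24]
R5 ← R5 + R2: [0, 0, -1, 0, -20]
R6 ← R6 − (2)·R2: [0, 0, -3, 2, 17]
R4 ← R4 − (7/4)·R3: [0, 0, 0, -3/2, -79/4]
R5 ← R5 − (1/2)·R3: [0, 0, 0, -1, -65/2]
R6 ← R6 − (3/2)·R3: [0, 0, 0, -1, -41/2]
R5 ← R5 − (2/3)·R4: [0, 0, 0, 0, -58/3]
R6 ← R6 − (2/3)·R4: [0, 0, 0, 0, -22/3]
R6 ← R6 − (11/29)·R5: [0, 0, 0, 0, 0]
The echelon form has 5 nonzero rows; the last pivot sits in the augmented column, so rank(A) = 4 but rank([A|b]) = 5.
Since the ranks differ, the system is inconsistent.
It has no solutions.

0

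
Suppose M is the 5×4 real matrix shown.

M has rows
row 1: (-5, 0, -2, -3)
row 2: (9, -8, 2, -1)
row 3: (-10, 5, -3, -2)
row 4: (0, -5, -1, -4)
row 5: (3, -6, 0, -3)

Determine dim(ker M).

2

Row reduce to echelon form.
R2 ← R2 + (9/5)·R1: [0, -8, -8/5, -32/5]
R3 ← R3 − (2)·R1: [0, 5, 1, 4]
R5 ← R5 + (3/5)·R1: [0, -6, -6/5, -24/5]
R3 ← R3 + (5/8)·R2: [0, 0, 0, 0]
R4 ← R4 − (5/8)·R2: [0, 0, 0, 0]
R5 ← R5 − (3/4)·R2: [0, 0, 0, 0]
2 nonzero rows, so rank(M) = 2.
M has 4 columns; by rank–nullity, nullity = 4 − 2 = 2.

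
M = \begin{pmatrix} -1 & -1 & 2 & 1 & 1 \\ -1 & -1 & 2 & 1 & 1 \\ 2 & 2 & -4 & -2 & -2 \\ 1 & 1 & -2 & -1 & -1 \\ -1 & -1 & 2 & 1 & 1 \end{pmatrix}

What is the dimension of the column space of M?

1

Row reduce to echelon form.
R2 ← R2 − R1: [0, 0, 0, 0, 0]
R3 ← R3 + (2)·R1: [0, 0, 0, 0, 0]
R4 ← R4 + R1: [0, 0, 0, 0, 0]
R5 ← R5 − R1: [0, 0, 0, 0, 0]
Echelon form has 1 nonzero row, so rank(M) = 1.
The column space has dimension equal to the rank: 1.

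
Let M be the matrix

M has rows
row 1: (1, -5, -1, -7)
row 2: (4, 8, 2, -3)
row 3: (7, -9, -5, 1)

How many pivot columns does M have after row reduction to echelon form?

Row reduce to echelon form.
R2 ← R2 − (4)·R1: [0, 28, 6, 25]
R3 ← R3 − (7)·R1: [0, 26, 2, 50]
R3 ← R3 − (13/14)·R2: [0, 0, -25/7, 375/14]
Echelon form has 3 nonzero rows, so rank(M) = 3.
Each nonzero row contributes one pivot column: 3 pivot columns.

3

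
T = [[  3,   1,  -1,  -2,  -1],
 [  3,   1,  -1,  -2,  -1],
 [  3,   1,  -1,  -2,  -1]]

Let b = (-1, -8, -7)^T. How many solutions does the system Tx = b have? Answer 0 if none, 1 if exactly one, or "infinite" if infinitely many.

Row reduce the augmented matrix [T | b].
R2 ← R2 − R1: [0, 0, 0, 0, 0, -7]
R3 ← R3 − R1: [0, 0, 0, 0, 0, -6]
R3 ← R3 − (6/7)·R2: [0, 0, 0, 0, 0, 0]
The echelon form has 2 nonzero rows; the last pivot sits in the augmented column, so rank(T) = 1 but rank([T|b]) = 2.
Since the ranks differ, the system is inconsistent.
It has no solutions.

0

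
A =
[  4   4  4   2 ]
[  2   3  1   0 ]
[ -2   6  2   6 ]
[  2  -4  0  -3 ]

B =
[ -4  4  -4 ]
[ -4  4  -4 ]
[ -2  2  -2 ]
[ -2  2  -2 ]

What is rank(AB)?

1

First compute AB:
[[-44,  44, -44],
 [-22,  22, -22],
 [-32,  32, -32],
 [ 14, -14,  14]]
Now row reduce the product.
R2 ← R2 − (1/2)·R1: [0, 0, 0]
R3 ← R3 − (8/11)·R1: [0, 0, 0]
R4 ← R4 + (7/22)·R1: [0, 0, 0]
1 nonzero row, so rank(AB) = 1.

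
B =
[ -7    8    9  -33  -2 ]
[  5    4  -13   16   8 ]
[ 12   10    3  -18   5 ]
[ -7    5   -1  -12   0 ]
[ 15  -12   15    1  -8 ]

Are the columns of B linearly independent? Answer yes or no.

Row reduce B to echelon form.
R2 ← R2 + (5/7)·R1: [0, 68/7, -46/7, -53/7, 46/7]
R3 ← R3 + (12/7)·R1: [0, 166/7, 129/7, -522/7, 11/7]
R4 ← R4 − R1: [0, -3, -10, 21, 2]
R5 ← R5 + (15/7)·R1: [0, 36/7, 240/7, -488/7, -86/7]
R3 ← R3 − (83/34)·R2: [0, 0, 586/17, -1907/34, -246/17]
R4 ← R4 + (21/68)·R2: [0, 0, -409/34, 1269/68, 137/34]
R5 ← R5 − (9/17)·R2: [0, 0, 642/17, -1117/17, -268/17]
R4 ← R4 + (409/1172)·R3: [0, 0, 0, -2137/2344, -299/293]
R5 ← R5 − (321/293)·R3: [0, 0, 0, -2495/586, 26/293]
R5 ← R5 − (9980/2137)·R4: [0, 0, 0, 0, 10374/2137]
5 pivots among 5 columns.
Every column is a pivot column, so the columns are linearly independent.

yes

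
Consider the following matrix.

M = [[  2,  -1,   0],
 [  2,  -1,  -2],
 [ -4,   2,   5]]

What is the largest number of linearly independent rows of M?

2

Row reduce to echelon form.
R2 ← R2 − R1: [0, 0, -2]
R3 ← R3 + (2)·R1: [0, 0, 5]
R3 ← R3 + (5/2)·R2: [0, 0, 0]
Echelon form has 2 nonzero rows, so rank(M) = 2.
The rank gives the maximum number of linearly independent rows: 2.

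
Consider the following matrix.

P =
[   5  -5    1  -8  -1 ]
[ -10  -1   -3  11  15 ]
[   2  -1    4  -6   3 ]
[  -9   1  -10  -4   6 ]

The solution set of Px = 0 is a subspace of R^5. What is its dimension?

1

Row reduce to echelon form.
R2 ← R2 + (2)·R1: [0, -11, -1, -5, 13]
R3 ← R3 − (2/5)·R1: [0, 1, 18/5, -14/5, 17/5]
R4 ← R4 + (9/5)·R1: [0, -8, -41/5, -92/5, 21/5]
R3 ← R3 + (1/11)·R2: [0, 0, 193/55, -179/55, 252/55]
R4 ← R4 − (8/11)·R2: [0, 0, -411/55, -812/55, -289/55]
R4 ← R4 + (411/193)·R3: [0, 0, 0, -4187/193, 869/193]
4 nonzero rows, so rank(P) = 4.
P has 5 columns; by rank–nullity, nullity = 5 − 4 = 1.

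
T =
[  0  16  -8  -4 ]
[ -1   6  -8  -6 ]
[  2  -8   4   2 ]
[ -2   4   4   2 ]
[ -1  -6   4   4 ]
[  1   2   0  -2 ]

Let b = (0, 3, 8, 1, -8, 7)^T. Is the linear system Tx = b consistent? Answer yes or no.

no

Row reduce the augmented matrix [T | b].
Swap R1 ↔ R2
R3 ← R3 + (2)·R1: [0, 4, -12, -10, 14]
R4 ← R4 − (2)·R1: [0, -8, 20, 14, -5]
R5 ← R5 − R1: [0, -12, 12, 10, -11]
R6 ← R6 + R1: [0, 8, -8, -8, 10]
R3 ← R3 − (1/4)·R2: [0, 0, -10, -9, 14]
R4 ← R4 + (1/2)·R2: [0, 0, 16, 12, -5]
R5 ← R5 + (3/4)·R2: [0, 0, 6, 7, -11]
R6 ← R6 − (1/2)·R2: [0, 0, -4, -6, 10]
R4 ← R4 + (8/5)·R3: [0, 0, 0, -12/5, 87/5]
R5 ← R5 + (3/5)·R3: [0, 0, 0, 8/5, -13/5]
R6 ← R6 − (2/5)·R3: [0, 0, 0, -12/5, 22/5]
R5 ← R5 + (2/3)·R4: [0, 0, 0, 0, 9]
R6 ← R6 − R4: [0, 0, 0, 0, -13]
R6 ← R6 + (13/9)·R5: [0, 0, 0, 0, 0]
The echelon form has 5 nonzero rows; the last pivot sits in the augmented column, so rank(T) = 4 but rank([T|b]) = 5.
Since the ranks differ, the system is inconsistent.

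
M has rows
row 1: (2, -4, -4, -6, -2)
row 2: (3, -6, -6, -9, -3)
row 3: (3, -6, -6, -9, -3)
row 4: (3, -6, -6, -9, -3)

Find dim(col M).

Row reduce to echelon form.
R2 ← R2 − (3/2)·R1: [0, 0, 0, 0, 0]
R3 ← R3 − (3/2)·R1: [0, 0, 0, 0, 0]
R4 ← R4 − (3/2)·R1: [0, 0, 0, 0, 0]
Echelon form has 1 nonzero row, so rank(M) = 1.
The column space has dimension equal to the rank: 1.

1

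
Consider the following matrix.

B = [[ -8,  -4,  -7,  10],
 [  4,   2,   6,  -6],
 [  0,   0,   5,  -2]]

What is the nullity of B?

Row reduce to echelon form.
R2 ← R2 + (1/2)·R1: [0, 0, 5/2, -1]
R3 ← R3 − (2)·R2: [0, 0, 0, 0]
2 nonzero rows, so rank(B) = 2.
B has 4 columns; by rank–nullity, nullity = 4 − 2 = 2.

2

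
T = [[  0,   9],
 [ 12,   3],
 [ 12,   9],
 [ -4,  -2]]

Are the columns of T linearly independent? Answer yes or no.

Row reduce T to echelon form.
Swap R1 ↔ R2
R3 ← R3 − R1: [0, 6]
R4 ← R4 + (1/3)·R1: [0, -1]
R3 ← R3 − (2/3)·R2: [0, 0]
R4 ← R4 + (1/9)·R2: [0, 0]
2 pivots among 2 columns.
Every column is a pivot column, so the columns are linearly independent.

yes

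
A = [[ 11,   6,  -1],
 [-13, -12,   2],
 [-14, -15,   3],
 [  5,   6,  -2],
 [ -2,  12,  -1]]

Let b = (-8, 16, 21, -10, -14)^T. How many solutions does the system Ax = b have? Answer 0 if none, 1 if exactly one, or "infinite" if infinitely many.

Row reduce the augmented matrix [A | b].
R2 ← R2 + (13/11)·R1: [0, -54/11, 9/11, 72/11]
R3 ← R3 + (14/11)·R1: [0, -81/11, 19/11, 119/11]
R4 ← R4 − (5/11)·R1: [0, 36/11, -17/11, -70/11]
R5 ← R5 + (2/11)·R1: [0, 144/11, -13/11, -170/11]
R3 ← R3 − (3/2)·R2: [0, 0, 1/2, 1]
R4 ← R4 + (2/3)·R2: [0, 0, -1, -2]
R5 ← R5 + (8/3)·R2: [0, 0, 1, 2]
R4 ← R4 + (2)·R3: [0, 0, 0, 0]
R5 ← R5 − (2)·R3: [0, 0, 0, 0]
The echelon form has 3 nonzero rows, and every pivot lies in the first 3 columns, so rank(A) = rank([A|b]) = 3.
The system is consistent.
rank = 3 = number of unknowns, so the solution is unique.

1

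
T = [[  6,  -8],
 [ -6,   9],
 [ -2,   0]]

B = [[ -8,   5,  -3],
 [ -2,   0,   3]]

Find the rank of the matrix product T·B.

First compute TB:
[[-32,  30, -42],
 [ 30, -30,  45],
 [ 16, -10,   6]]
Now row reduce the product.
R2 ← R2 + (15/16)·R1: [0, -15/8, 45/8]
R3 ← R3 + (1/2)·R1: [0, 5, -15]
R3 ← R3 + (8/3)·R2: [0, 0, 0]
2 nonzero rows, so rank(TB) = 2.

2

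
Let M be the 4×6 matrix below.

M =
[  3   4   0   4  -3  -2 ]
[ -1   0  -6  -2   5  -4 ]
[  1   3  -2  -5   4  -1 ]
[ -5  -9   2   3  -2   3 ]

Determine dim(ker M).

3

Row reduce to echelon form.
R2 ← R2 + (1/3)·R1: [0, 4/3, -6, -2/3, 4, -14/3]
R3 ← R3 − (1/3)·R1: [0, 5/3, -2, -19/3, 5, -1/3]
R4 ← R4 + (5/3)·R1: [0, -7/3, 2, 29/3, -7, -1/3]
R3 ← R3 − (5/4)·R2: [0, 0, 11/2, -11/2, 0, 11/2]
R4 ← R4 + (7/4)·R2: [0, 0, -17/2, 17/2, 0, -17/2]
R4 ← R4 + (17/11)·R3: [0, 0, 0, 0, 0, 0]
3 nonzero rows, so rank(M) = 3.
M has 6 columns; by rank–nullity, nullity = 6 − 3 = 3.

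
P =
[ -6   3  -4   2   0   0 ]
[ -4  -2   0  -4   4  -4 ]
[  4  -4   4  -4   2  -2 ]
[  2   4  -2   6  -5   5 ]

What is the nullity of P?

4

Row reduce to echelon form.
R2 ← R2 − (2/3)·R1: [0, -4, 8/3, -16/3, 4, -4]
R3 ← R3 + (2/3)·R1: [0, -2, 4/3, -8/3, 2, -2]
R4 ← R4 + (1/3)·R1: [0, 5, -10/3, 20/3, -5, 5]
R3 ← R3 − (1/2)·R2: [0, 0, 0, 0, 0, 0]
R4 ← R4 + (5/4)·R2: [0, 0, 0, 0, 0, 0]
2 nonzero rows, so rank(P) = 2.
P has 6 columns; by rank–nullity, nullity = 6 − 2 = 4.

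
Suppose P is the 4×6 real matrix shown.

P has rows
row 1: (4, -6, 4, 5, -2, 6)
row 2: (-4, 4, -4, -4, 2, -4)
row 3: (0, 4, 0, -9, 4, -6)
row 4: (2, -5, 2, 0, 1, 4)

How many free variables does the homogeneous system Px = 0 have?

Row reduce to echelon form.
R2 ← R2 + R1: [0, -2, 0, 1, 0, 2]
R4 ← R4 − (1/2)·R1: [0, -2, 0, -5/2, 2, 1]
R3 ← R3 + (2)·R2: [0, 0, 0, -7, 4, -2]
R4 ← R4 − R2: [0, 0, 0, -7/2, 2, -1]
R4 ← R4 − (1/2)·R3: [0, 0, 0, 0, 0, 0]
3 nonzero rows, so rank(P) = 3.
P has 6 columns; by rank–nullity, nullity = 6 − 3 = 3.

3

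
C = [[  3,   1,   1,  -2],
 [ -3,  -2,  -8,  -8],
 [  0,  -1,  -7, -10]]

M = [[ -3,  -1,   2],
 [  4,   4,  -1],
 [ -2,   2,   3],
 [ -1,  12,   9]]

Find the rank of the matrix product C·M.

2

First compute CM:
[[ -5, -21, -10],
 [ 25, -117, -100],
 [ 20, -138, -110]]
Now row reduce the product.
R2 ← R2 + (5)·R1: [0, -222, -150]
R3 ← R3 + (4)·R1: [0, -222, -150]
R3 ← R3 − R2: [0, 0, 0]
2 nonzero rows, so rank(CM) = 2.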